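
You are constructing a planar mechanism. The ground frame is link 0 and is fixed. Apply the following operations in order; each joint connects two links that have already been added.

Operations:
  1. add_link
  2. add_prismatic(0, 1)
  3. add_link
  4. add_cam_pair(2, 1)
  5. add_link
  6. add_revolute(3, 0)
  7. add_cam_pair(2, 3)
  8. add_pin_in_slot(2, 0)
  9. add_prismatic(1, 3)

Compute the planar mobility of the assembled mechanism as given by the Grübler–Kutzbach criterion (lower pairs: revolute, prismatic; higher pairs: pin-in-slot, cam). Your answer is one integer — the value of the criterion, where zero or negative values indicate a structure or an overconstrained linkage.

[1;0;0] (link 0 is ground)
L+ [2;0;0]
P(0,1)∈J1 [2;1;0]
L+ [3;1;0]
C(2,1)∈J2 [3;1;1]
L+ [4;1;1]
R(3,0)∈J1 [4;2;1]
C(2,3)∈J2 [4;2;2]
PS(2,0)∈J2 [4;2;3]
P(1,3)∈J1 [4;3;3]
mobility = 9 − 6 − 3 = 0

M = 0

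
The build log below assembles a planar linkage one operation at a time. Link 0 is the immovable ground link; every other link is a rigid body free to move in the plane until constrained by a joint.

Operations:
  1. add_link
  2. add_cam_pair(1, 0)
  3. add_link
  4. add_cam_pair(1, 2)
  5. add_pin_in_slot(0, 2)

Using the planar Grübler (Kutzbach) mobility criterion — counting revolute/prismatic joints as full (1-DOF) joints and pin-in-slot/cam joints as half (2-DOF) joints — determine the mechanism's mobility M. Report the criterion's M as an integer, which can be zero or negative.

[1;0;0] (link 0 is ground)
L+ [2;0;0]
C(1,0)∈J2 [2;0;1]
L+ [3;0;1]
C(1,2)∈J2 [3;0;2]
PS(0,2)∈J2 [3;0;3]
mobility = 6 − 0 − 3 = 3

M = 3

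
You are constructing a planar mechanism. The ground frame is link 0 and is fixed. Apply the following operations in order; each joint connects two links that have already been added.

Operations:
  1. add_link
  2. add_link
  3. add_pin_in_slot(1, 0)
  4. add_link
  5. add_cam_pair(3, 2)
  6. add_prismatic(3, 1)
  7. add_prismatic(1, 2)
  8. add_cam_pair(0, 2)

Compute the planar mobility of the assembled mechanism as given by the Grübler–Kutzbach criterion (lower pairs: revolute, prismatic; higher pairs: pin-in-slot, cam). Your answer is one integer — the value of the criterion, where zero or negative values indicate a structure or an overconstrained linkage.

L=1 J1=0 J2=0
add link → L=2 J1=0 J2=0
add link → L=3 J1=0 J2=0
PS@1,0 dof=2 J2 → L=3 J1=0 J2=1
add link → L=4 J1=0 J2=1
C@3,2 dof=2 J2 → L=4 J1=0 J2=2
P@3,1 dof=1 J1 → L=4 J1=1 J2=2
P@1,2 dof=1 J1 → L=4 J1=2 J2=2
C@0,2 dof=2 J2 → L=4 J1=2 J2=3
M=3(L−1)−2J1−J2=3·3−2·2−3=2

M = 2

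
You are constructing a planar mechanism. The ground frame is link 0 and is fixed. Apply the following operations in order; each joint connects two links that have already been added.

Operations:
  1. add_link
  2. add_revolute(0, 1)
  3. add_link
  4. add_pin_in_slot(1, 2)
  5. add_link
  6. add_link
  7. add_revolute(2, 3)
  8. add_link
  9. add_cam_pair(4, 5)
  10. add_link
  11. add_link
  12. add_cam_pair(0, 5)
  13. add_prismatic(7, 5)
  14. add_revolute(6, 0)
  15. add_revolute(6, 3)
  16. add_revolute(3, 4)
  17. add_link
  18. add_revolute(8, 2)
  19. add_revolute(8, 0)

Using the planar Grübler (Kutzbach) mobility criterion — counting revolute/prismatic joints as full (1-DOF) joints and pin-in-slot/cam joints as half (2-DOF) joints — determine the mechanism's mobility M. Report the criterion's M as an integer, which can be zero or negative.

(L,J1,J2)=(1,0,0); link0 fixed
link1: (2,0,0)
R 0-1 [J1]: (2,1,0)
link2: (3,1,0)
PS 1-2 [J2]: (3,1,1)
link3: (4,1,1)
link4: (5,1,1)
R 2-3 [J1]: (5,2,1)
link5: (6,2,1)
C 4-5 [J2]: (6,2,2)
link6: (7,2,2)
link7: (8,2,2)
C 0-5 [J2]: (8,2,3)
P 7-5 [J1]: (8,3,3)
R 6-0 [J1]: (8,4,3)
R 6-3 [J1]: (8,5,3)
R 3-4 [J1]: (8,6,3)
link8: (9,6,3)
R 8-2 [J1]: (9,7,3)
R 8-0 [J1]: (9,8,3)
Grübler: 3·8 − 2·8 − 3 = 5

M = 5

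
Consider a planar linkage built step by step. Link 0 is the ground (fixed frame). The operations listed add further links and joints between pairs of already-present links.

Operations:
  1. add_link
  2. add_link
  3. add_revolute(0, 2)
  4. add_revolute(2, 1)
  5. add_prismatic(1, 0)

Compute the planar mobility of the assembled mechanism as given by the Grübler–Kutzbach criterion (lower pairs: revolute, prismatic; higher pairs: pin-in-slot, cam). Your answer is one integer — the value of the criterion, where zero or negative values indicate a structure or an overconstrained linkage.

link 0 = ground. State L|J1|J2 = 1|0|0
+link1  2|0|0
+link2  3|0|0
R(0,2) f=1→J1  3|1|0
R(2,1) f=1→J1  3|2|0
P(1,0) f=1→J1  3|3|0
M = 3(3−1)−2·3−0 = 6−6−0 = 0

M = 0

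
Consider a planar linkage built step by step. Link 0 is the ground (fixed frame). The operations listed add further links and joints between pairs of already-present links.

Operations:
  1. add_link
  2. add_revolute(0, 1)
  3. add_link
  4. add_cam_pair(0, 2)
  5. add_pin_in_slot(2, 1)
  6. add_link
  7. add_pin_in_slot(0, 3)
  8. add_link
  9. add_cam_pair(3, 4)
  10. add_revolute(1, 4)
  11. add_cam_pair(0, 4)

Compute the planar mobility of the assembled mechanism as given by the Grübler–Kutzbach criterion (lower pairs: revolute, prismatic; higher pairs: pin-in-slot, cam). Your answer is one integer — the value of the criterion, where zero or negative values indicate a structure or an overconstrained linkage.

M = 3

link 0 = ground. State L|J1|J2 = 1|0|0
+link1  2|0|0
R(0,1) f=1→J1  2|1|0
+link2  3|1|0
C(0,2) f=2→J2  3|1|1
PS(2,1) f=2→J2  3|1|2
+link3  4|1|2
PS(0,3) f=2→J2  4|1|3
+link4  5|1|3
C(3,4) f=2→J2  5|1|4
R(1,4) f=1→J1  5|2|4
C(0,4) f=2→J2  5|2|5
M = 3(5−1)−2·2−5 = 12−4−5 = 3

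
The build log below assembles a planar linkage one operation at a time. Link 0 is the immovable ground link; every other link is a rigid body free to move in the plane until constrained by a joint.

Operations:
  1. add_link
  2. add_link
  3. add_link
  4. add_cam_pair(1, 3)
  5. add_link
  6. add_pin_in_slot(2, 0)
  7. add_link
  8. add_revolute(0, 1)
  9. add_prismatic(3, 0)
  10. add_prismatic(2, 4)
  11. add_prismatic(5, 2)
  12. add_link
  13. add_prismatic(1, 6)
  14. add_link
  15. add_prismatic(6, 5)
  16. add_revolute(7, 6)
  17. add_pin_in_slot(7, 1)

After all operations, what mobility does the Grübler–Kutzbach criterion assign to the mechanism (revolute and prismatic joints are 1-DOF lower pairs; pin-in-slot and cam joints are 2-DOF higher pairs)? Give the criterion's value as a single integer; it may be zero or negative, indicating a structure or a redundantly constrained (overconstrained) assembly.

link 0 = ground. State L|J1|J2 = 1|0|0
+link1  2|0|0
+link2  3|0|0
+link3  4|0|0
C(1,3) f=2→J2  4|0|1
+link4  5|0|1
PS(2,0) f=2→J2  5|0|2
+link5  6|0|2
R(0,1) f=1→J1  6|1|2
P(3,0) f=1→J1  6|2|2
P(2,4) f=1→J1  6|3|2
P(5,2) f=1→J1  6|4|2
+link6  7|4|2
P(1,6) f=1→J1  7|5|2
+link7  8|5|2
P(6,5) f=1→J1  8|6|2
R(7,6) f=1→J1  8|7|2
PS(7,1) f=2→J2  8|7|3
M = 3(8−1)−2·7−3 = 21−14−3 = 4

M = 4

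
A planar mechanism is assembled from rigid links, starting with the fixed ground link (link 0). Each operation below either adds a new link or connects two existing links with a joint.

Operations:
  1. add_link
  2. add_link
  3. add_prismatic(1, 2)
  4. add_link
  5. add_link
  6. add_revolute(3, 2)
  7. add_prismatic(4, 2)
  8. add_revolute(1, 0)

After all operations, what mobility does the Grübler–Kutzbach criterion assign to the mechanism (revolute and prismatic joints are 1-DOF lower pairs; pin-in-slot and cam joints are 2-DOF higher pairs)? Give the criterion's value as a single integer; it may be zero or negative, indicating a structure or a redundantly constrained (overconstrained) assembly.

M = 4

[1;0;0] (link 0 is ground)
L+ [2;0;0]
L+ [3;0;0]
P(1,2)∈J1 [3;1;0]
L+ [4;1;0]
L+ [5;1;0]
R(3,2)∈J1 [5;2;0]
P(4,2)∈J1 [5;3;0]
R(1,0)∈J1 [5;4;0]
mobility = 12 − 8 − 0 = 4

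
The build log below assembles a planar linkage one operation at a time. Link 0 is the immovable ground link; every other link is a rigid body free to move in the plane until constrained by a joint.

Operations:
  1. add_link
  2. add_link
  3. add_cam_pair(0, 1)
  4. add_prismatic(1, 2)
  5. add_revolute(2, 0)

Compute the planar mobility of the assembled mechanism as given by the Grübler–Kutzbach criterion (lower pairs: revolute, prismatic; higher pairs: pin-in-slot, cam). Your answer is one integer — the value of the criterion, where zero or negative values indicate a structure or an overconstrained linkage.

M = 1

ground; <1,0,0>
#1 <2,0,0>
#2 <3,0,0>
C:0↔1 J2 <3,0,1>
P:1↔2 J1 <3,1,1>
R:2↔0 J1 <3,2,1>
3×2 − 2×2 − 1×1 = 1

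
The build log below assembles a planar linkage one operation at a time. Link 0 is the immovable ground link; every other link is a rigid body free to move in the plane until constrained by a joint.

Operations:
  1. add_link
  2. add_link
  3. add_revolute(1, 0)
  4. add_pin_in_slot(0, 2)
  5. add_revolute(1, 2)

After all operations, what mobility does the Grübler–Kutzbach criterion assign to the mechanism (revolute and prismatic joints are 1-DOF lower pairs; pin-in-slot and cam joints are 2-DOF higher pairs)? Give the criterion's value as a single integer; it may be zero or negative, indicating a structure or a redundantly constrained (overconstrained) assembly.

M = 1

[1;0;0] (link 0 is ground)
L+ [2;0;0]
L+ [3;0;0]
R(1,0)∈J1 [3;1;0]
PS(0,2)∈J2 [3;1;1]
R(1,2)∈J1 [3;2;1]
mobility = 6 − 4 − 1 = 1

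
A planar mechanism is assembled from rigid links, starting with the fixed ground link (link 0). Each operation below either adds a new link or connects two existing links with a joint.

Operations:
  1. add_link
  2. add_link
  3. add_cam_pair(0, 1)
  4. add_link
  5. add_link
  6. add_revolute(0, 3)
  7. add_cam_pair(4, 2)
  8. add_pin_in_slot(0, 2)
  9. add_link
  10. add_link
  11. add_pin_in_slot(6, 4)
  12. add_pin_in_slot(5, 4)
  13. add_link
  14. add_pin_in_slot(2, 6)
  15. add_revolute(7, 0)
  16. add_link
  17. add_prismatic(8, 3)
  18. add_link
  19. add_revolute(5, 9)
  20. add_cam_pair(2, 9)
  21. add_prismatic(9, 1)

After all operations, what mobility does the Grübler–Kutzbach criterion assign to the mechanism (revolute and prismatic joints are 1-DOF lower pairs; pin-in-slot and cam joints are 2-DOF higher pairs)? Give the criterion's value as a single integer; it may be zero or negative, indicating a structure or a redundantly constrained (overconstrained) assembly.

M = 10

[1;0;0] (link 0 is ground)
L+ [2;0;0]
L+ [3;0;0]
C(0,1)∈J2 [3;0;1]
L+ [4;0;1]
L+ [5;0;1]
R(0,3)∈J1 [5;1;1]
C(4,2)∈J2 [5;1;2]
PS(0,2)∈J2 [5;1;3]
L+ [6;1;3]
L+ [7;1;3]
PS(6,4)∈J2 [7;1;4]
PS(5,4)∈J2 [7;1;5]
L+ [8;1;5]
PS(2,6)∈J2 [8;1;6]
R(7,0)∈J1 [8;2;6]
L+ [9;2;6]
P(8,3)∈J1 [9;3;6]
L+ [10;3;6]
R(5,9)∈J1 [10;4;6]
C(2,9)∈J2 [10;4;7]
P(9,1)∈J1 [10;5;7]
mobility = 27 − 10 − 7 = 10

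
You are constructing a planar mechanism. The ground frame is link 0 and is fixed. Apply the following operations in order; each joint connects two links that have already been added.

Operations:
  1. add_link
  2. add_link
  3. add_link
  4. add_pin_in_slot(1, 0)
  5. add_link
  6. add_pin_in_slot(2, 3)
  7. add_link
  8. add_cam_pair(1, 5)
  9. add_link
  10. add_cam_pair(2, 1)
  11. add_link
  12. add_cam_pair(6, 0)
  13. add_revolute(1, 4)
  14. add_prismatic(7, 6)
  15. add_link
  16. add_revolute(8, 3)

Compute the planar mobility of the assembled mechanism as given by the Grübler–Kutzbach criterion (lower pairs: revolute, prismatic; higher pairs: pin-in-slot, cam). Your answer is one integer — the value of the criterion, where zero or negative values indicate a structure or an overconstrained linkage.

link 0 = ground. State L|J1|J2 = 1|0|0
+link1  2|0|0
+link2  3|0|0
+link3  4|0|0
PS(1,0) f=2→J2  4|0|1
+link4  5|0|1
PS(2,3) f=2→J2  5|0|2
+link5  6|0|2
C(1,5) f=2→J2  6|0|3
+link6  7|0|3
C(2,1) f=2→J2  7|0|4
+link7  8|0|4
C(6,0) f=2→J2  8|0|5
R(1,4) f=1→J1  8|1|5
P(7,6) f=1→J1  8|2|5
+link8  9|2|5
R(8,3) f=1→J1  9|3|5
M = 3(9−1)−2·3−5 = 24−6−5 = 13

M = 13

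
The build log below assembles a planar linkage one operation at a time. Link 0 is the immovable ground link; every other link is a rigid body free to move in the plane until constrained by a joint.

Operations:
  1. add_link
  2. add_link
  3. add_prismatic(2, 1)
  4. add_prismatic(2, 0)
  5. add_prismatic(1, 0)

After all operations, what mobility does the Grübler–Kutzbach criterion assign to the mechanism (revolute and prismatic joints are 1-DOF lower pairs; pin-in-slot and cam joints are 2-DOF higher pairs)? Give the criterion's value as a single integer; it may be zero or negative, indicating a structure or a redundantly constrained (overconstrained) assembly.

L=1 J1=0 J2=0
add link → L=2 J1=0 J2=0
add link → L=3 J1=0 J2=0
P@2,1 dof=1 J1 → L=3 J1=1 J2=0
P@2,0 dof=1 J1 → L=3 J1=2 J2=0
P@1,0 dof=1 J1 → L=3 J1=3 J2=0
M=3(L−1)−2J1−J2=3·2−2·3−0=0

M = 0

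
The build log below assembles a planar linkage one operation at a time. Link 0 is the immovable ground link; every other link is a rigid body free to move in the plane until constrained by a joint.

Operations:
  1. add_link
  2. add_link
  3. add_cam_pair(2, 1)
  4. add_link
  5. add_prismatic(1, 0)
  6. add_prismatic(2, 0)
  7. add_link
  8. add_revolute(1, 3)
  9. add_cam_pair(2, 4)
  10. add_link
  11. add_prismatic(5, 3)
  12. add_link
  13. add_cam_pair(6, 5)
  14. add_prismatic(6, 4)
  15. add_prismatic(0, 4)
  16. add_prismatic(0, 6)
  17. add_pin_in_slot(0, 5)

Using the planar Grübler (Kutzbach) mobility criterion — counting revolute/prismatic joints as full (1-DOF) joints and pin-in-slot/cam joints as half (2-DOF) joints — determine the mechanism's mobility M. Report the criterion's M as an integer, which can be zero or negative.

ground; <1,0,0>
#1 <2,0,0>
#2 <3,0,0>
C:2↔1 J2 <3,0,1>
#3 <4,0,1>
P:1↔0 J1 <4,1,1>
P:2↔0 J1 <4,2,1>
#4 <5,2,1>
R:1↔3 J1 <5,3,1>
C:2↔4 J2 <5,3,2>
#5 <6,3,2>
P:5↔3 J1 <6,4,2>
#6 <7,4,2>
C:6↔5 J2 <7,4,3>
P:6↔4 J1 <7,5,3>
P:0↔4 J1 <7,6,3>
P:0↔6 J1 <7,7,3>
PS:0↔5 J2 <7,7,4>
3×6 − 2×7 − 1×4 = 0

M = 0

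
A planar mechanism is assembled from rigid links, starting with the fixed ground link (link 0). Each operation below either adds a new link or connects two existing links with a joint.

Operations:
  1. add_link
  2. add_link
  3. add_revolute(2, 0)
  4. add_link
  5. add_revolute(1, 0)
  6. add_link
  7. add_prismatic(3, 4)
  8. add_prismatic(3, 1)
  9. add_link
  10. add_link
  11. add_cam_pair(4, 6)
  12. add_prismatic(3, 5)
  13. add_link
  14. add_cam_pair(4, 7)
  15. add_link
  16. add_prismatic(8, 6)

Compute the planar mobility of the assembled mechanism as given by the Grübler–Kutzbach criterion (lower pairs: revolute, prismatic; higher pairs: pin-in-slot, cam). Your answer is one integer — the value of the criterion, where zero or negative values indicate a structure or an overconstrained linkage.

M = 10

L=1 J1=0 J2=0
add link → L=2 J1=0 J2=0
add link → L=3 J1=0 J2=0
R@2,0 dof=1 J1 → L=3 J1=1 J2=0
add link → L=4 J1=1 J2=0
R@1,0 dof=1 J1 → L=4 J1=2 J2=0
add link → L=5 J1=2 J2=0
P@3,4 dof=1 J1 → L=5 J1=3 J2=0
P@3,1 dof=1 J1 → L=5 J1=4 J2=0
add link → L=6 J1=4 J2=0
add link → L=7 J1=4 J2=0
C@4,6 dof=2 J2 → L=7 J1=4 J2=1
P@3,5 dof=1 J1 → L=7 J1=5 J2=1
add link → L=8 J1=5 J2=1
C@4,7 dof=2 J2 → L=8 J1=5 J2=2
add link → L=9 J1=5 J2=2
P@8,6 dof=1 J1 → L=9 J1=6 J2=2
M=3(L−1)−2J1−J2=3·8−2·6−2=10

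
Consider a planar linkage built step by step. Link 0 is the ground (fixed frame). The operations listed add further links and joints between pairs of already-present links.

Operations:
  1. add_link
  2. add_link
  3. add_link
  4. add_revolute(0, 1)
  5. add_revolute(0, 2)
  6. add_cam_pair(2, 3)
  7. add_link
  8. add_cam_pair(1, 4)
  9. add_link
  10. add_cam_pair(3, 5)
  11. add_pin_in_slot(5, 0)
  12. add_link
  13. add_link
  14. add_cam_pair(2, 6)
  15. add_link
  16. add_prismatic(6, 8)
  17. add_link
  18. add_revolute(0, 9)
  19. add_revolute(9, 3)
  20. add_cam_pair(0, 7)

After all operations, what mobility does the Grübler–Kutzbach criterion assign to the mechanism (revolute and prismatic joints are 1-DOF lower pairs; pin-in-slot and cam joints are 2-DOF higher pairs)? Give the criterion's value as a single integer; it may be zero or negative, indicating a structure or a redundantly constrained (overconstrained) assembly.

M = 11

(L,J1,J2)=(1,0,0); link0 fixed
link1: (2,0,0)
link2: (3,0,0)
link3: (4,0,0)
R 0-1 [J1]: (4,1,0)
R 0-2 [J1]: (4,2,0)
C 2-3 [J2]: (4,2,1)
link4: (5,2,1)
C 1-4 [J2]: (5,2,2)
link5: (6,2,2)
C 3-5 [J2]: (6,2,3)
PS 5-0 [J2]: (6,2,4)
link6: (7,2,4)
link7: (8,2,4)
C 2-6 [J2]: (8,2,5)
link8: (9,2,5)
P 6-8 [J1]: (9,3,5)
link9: (10,3,5)
R 0-9 [J1]: (10,4,5)
R 9-3 [J1]: (10,5,5)
C 0-7 [J2]: (10,5,6)
Grübler: 3·9 − 2·5 − 6 = 11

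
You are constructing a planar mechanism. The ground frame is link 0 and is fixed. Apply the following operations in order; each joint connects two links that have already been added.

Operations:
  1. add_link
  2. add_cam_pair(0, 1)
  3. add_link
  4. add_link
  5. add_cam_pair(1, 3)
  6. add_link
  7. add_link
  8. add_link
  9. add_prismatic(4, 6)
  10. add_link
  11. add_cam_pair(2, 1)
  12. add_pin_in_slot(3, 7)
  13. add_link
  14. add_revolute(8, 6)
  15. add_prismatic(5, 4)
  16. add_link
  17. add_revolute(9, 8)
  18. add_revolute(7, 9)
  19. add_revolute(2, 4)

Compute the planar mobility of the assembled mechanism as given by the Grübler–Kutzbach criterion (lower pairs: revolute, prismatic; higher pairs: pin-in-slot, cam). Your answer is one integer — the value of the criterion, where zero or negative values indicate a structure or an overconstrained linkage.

M = 11

[1;0;0] (link 0 is ground)
L+ [2;0;0]
C(0,1)∈J2 [2;0;1]
L+ [3;0;1]
L+ [4;0;1]
C(1,3)∈J2 [4;0;2]
L+ [5;0;2]
L+ [6;0;2]
L+ [7;0;2]
P(4,6)∈J1 [7;1;2]
L+ [8;1;2]
C(2,1)∈J2 [8;1;3]
PS(3,7)∈J2 [8;1;4]
L+ [9;1;4]
R(8,6)∈J1 [9;2;4]
P(5,4)∈J1 [9;3;4]
L+ [10;3;4]
R(9,8)∈J1 [10;4;4]
R(7,9)∈J1 [10;5;4]
R(2,4)∈J1 [10;6;4]
mobility = 27 − 12 − 4 = 11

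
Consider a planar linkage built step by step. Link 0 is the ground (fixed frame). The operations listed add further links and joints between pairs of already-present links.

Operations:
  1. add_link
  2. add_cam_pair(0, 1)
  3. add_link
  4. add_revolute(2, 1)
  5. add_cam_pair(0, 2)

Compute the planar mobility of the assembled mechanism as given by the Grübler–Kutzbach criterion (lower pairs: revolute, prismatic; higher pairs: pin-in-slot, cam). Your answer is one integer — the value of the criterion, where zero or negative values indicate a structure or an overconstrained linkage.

[1;0;0] (link 0 is ground)
L+ [2;0;0]
C(0,1)∈J2 [2;0;1]
L+ [3;0;1]
R(2,1)∈J1 [3;1;1]
C(0,2)∈J2 [3;1;2]
mobility = 6 − 2 − 2 = 2

M = 2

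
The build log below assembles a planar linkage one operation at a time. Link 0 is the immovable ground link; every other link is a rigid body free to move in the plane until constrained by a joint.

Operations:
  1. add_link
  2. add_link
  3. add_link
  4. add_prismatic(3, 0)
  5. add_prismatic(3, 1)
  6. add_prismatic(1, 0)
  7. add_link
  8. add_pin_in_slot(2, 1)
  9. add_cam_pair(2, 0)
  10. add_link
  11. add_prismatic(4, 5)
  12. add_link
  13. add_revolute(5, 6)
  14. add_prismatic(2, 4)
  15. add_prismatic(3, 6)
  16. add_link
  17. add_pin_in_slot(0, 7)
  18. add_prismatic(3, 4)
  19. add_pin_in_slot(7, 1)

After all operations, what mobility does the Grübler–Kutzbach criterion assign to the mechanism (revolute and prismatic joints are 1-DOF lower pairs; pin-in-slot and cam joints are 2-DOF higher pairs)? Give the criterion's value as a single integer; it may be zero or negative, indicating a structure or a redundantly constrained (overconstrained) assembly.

L=1 J1=0 J2=0
add link → L=2 J1=0 J2=0
add link → L=3 J1=0 J2=0
add link → L=4 J1=0 J2=0
P@3,0 dof=1 J1 → L=4 J1=1 J2=0
P@3,1 dof=1 J1 → L=4 J1=2 J2=0
P@1,0 dof=1 J1 → L=4 J1=3 J2=0
add link → L=5 J1=3 J2=0
PS@2,1 dof=2 J2 → L=5 J1=3 J2=1
C@2,0 dof=2 J2 → L=5 J1=3 J2=2
add link → L=6 J1=3 J2=2
P@4,5 dof=1 J1 → L=6 J1=4 J2=2
add link → L=7 J1=4 J2=2
R@5,6 dof=1 J1 → L=7 J1=5 J2=2
P@2,4 dof=1 J1 → L=7 J1=6 J2=2
P@3,6 dof=1 J1 → L=7 J1=7 J2=2
add link → L=8 J1=7 J2=2
PS@0,7 dof=2 J2 → L=8 J1=7 J2=3
P@3,4 dof=1 J1 → L=8 J1=8 J2=3
PS@7,1 dof=2 J2 → L=8 J1=8 J2=4
M=3(L−1)−2J1−J2=3·7−2·8−4=1

M = 1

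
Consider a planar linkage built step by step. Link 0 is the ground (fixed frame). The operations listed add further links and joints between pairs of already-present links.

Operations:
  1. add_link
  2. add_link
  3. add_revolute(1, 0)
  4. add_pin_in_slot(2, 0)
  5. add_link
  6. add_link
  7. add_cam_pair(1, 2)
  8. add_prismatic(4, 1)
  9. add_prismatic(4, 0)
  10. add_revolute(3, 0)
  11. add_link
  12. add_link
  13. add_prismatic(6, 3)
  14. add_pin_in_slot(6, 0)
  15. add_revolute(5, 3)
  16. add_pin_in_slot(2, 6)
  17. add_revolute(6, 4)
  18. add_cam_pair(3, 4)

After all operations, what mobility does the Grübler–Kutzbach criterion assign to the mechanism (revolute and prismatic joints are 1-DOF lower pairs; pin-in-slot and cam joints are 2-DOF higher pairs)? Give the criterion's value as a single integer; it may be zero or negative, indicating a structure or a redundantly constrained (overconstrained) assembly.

M = -1

L=1 J1=0 J2=0
add link → L=2 J1=0 J2=0
add link → L=3 J1=0 J2=0
R@1,0 dof=1 J1 → L=3 J1=1 J2=0
PS@2,0 dof=2 J2 → L=3 J1=1 J2=1
add link → L=4 J1=1 J2=1
add link → L=5 J1=1 J2=1
C@1,2 dof=2 J2 → L=5 J1=1 J2=2
P@4,1 dof=1 J1 → L=5 J1=2 J2=2
P@4,0 dof=1 J1 → L=5 J1=3 J2=2
R@3,0 dof=1 J1 → L=5 J1=4 J2=2
add link → L=6 J1=4 J2=2
add link → L=7 J1=4 J2=2
P@6,3 dof=1 J1 → L=7 J1=5 J2=2
PS@6,0 dof=2 J2 → L=7 J1=5 J2=3
R@5,3 dof=1 J1 → L=7 J1=6 J2=3
PS@2,6 dof=2 J2 → L=7 J1=6 J2=4
R@6,4 dof=1 J1 → L=7 J1=7 J2=4
C@3,4 dof=2 J2 → L=7 J1=7 J2=5
M=3(L−1)−2J1−J2=3·6−2·7−5=-1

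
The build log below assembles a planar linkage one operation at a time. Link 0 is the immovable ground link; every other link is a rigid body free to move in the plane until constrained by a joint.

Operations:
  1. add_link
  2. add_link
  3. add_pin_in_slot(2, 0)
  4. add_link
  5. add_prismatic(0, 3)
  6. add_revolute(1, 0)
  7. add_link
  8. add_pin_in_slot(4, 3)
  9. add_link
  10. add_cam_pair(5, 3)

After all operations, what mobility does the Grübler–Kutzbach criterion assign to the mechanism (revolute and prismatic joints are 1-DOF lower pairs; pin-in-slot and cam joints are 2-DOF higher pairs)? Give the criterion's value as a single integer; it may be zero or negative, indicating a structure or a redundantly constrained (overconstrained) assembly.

link 0 = ground. State L|J1|J2 = 1|0|0
+link1  2|0|0
+link2  3|0|0
PS(2,0) f=2→J2  3|0|1
+link3  4|0|1
P(0,3) f=1→J1  4|1|1
R(1,0) f=1→J1  4|2|1
+link4  5|2|1
PS(4,3) f=2→J2  5|2|2
+link5  6|2|2
C(5,3) f=2→J2  6|2|3
M = 3(6−1)−2·2−3 = 15−4−3 = 8

M = 8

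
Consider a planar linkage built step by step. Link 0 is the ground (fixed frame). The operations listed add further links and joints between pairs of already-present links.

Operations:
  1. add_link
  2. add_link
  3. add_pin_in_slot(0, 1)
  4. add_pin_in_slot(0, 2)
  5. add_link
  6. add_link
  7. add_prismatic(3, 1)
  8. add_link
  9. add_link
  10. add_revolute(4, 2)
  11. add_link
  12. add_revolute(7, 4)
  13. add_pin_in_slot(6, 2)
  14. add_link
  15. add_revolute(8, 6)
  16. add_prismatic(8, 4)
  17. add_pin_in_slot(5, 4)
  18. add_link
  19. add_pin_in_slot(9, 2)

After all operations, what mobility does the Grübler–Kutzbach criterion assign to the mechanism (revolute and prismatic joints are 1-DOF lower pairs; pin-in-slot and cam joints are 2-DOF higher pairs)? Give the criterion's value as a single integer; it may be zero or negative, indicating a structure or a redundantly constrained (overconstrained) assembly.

L=1 J1=0 J2=0
add link → L=2 J1=0 J2=0
add link → L=3 J1=0 J2=0
PS@0,1 dof=2 J2 → L=3 J1=0 J2=1
PS@0,2 dof=2 J2 → L=3 J1=0 J2=2
add link → L=4 J1=0 J2=2
add link → L=5 J1=0 J2=2
P@3,1 dof=1 J1 → L=5 J1=1 J2=2
add link → L=6 J1=1 J2=2
add link → L=7 J1=1 J2=2
R@4,2 dof=1 J1 → L=7 J1=2 J2=2
add link → L=8 J1=2 J2=2
R@7,4 dof=1 J1 → L=8 J1=3 J2=2
PS@6,2 dof=2 J2 → L=8 J1=3 J2=3
add link → L=9 J1=3 J2=3
R@8,6 dof=1 J1 → L=9 J1=4 J2=3
P@8,4 dof=1 J1 → L=9 J1=5 J2=3
PS@5,4 dof=2 J2 → L=9 J1=5 J2=4
add link → L=10 J1=5 J2=4
PS@9,2 dof=2 J2 → L=10 J1=5 J2=5
M=3(L−1)−2J1−J2=3·9−2·5−5=12

M = 12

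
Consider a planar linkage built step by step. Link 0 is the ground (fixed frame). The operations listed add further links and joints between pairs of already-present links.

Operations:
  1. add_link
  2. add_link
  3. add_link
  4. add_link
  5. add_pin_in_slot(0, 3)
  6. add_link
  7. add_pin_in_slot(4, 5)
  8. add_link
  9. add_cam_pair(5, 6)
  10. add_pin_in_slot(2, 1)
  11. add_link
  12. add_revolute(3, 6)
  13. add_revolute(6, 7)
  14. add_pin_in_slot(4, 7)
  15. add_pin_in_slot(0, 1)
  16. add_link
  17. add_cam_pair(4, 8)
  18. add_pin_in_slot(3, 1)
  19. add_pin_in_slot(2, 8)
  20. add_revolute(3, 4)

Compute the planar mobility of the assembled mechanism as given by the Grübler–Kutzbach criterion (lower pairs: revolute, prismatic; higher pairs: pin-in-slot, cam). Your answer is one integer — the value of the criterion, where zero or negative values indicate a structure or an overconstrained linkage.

M = 9

(L,J1,J2)=(1,0,0); link0 fixed
link1: (2,0,0)
link2: (3,0,0)
link3: (4,0,0)
link4: (5,0,0)
PS 0-3 [J2]: (5,0,1)
link5: (6,0,1)
PS 4-5 [J2]: (6,0,2)
link6: (7,0,2)
C 5-6 [J2]: (7,0,3)
PS 2-1 [J2]: (7,0,4)
link7: (8,0,4)
R 3-6 [J1]: (8,1,4)
R 6-7 [J1]: (8,2,4)
PS 4-7 [J2]: (8,2,5)
PS 0-1 [J2]: (8,2,6)
link8: (9,2,6)
C 4-8 [J2]: (9,2,7)
PS 3-1 [J2]: (9,2,8)
PS 2-8 [J2]: (9,2,9)
R 3-4 [J1]: (9,3,9)
Grübler: 3·8 − 2·3 − 9 = 9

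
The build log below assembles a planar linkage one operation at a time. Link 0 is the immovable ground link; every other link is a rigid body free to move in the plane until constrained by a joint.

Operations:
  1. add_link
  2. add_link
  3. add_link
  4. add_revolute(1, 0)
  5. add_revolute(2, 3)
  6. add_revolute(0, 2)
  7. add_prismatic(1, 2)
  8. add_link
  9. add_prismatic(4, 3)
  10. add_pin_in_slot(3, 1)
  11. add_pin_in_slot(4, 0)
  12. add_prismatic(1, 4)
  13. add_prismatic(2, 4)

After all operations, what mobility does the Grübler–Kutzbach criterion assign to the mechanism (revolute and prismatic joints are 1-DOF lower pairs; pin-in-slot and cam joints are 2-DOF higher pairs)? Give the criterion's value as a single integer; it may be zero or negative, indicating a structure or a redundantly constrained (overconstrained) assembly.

link 0 = ground. State L|J1|J2 = 1|0|0
+link1  2|0|0
+link2  3|0|0
+link3  4|0|0
R(1,0) f=1→J1  4|1|0
R(2,3) f=1→J1  4|2|0
R(0,2) f=1→J1  4|3|0
P(1,2) f=1→J1  4|4|0
+link4  5|4|0
P(4,3) f=1→J1  5|5|0
PS(3,1) f=2→J2  5|5|1
PS(4,0) f=2→J2  5|5|2
P(1,4) f=1→J1  5|6|2
P(2,4) f=1→J1  5|7|2
M = 3(5−1)−2·7−2 = 12−14−2 = -4

M = -4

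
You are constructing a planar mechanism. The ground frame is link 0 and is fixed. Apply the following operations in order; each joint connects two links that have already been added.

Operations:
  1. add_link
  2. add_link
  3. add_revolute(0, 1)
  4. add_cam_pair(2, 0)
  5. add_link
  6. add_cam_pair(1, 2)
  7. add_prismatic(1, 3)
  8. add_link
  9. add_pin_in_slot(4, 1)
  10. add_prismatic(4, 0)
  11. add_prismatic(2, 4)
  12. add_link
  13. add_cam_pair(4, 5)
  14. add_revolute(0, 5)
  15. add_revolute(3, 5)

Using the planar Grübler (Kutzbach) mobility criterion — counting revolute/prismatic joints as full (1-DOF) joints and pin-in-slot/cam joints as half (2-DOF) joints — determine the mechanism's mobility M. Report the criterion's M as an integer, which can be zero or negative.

ground; <1,0,0>
#1 <2,0,0>
#2 <3,0,0>
R:0↔1 J1 <3,1,0>
C:2↔0 J2 <3,1,1>
#3 <4,1,1>
C:1↔2 J2 <4,1,2>
P:1↔3 J1 <4,2,2>
#4 <5,2,2>
PS:4↔1 J2 <5,2,3>
P:4↔0 J1 <5,3,3>
P:2↔4 J1 <5,4,3>
#5 <6,4,3>
C:4↔5 J2 <6,4,4>
R:0↔5 J1 <6,5,4>
R:3↔5 J1 <6,6,4>
3×5 − 2×6 − 1×4 = -1

M = -1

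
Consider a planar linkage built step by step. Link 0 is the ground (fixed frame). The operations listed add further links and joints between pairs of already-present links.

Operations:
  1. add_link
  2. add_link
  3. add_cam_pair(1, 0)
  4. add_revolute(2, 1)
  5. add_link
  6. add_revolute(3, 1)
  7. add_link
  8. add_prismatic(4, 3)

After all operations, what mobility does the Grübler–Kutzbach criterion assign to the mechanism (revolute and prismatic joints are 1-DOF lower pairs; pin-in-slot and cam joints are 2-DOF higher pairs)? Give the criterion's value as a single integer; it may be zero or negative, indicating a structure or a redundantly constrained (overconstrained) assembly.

link 0 = ground. State L|J1|J2 = 1|0|0
+link1  2|0|0
+link2  3|0|0
C(1,0) f=2→J2  3|0|1
R(2,1) f=1→J1  3|1|1
+link3  4|1|1
R(3,1) f=1→J1  4|2|1
+link4  5|2|1
P(4,3) f=1→J1  5|3|1
M = 3(5−1)−2·3−1 = 12−6−1 = 5

M = 5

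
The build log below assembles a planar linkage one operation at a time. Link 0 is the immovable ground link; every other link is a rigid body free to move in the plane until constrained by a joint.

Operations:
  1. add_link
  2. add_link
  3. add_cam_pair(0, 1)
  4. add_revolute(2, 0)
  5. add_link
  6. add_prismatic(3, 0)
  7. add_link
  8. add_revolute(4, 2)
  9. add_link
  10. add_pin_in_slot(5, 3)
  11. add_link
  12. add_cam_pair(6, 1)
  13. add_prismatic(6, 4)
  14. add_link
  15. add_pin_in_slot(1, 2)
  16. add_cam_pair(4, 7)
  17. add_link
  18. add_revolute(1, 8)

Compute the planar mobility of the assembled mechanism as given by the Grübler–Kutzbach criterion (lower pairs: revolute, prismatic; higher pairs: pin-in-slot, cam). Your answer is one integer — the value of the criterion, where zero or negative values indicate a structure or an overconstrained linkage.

M = 9

ground; <1,0,0>
#1 <2,0,0>
#2 <3,0,0>
C:0↔1 J2 <3,0,1>
R:2↔0 J1 <3,1,1>
#3 <4,1,1>
P:3↔0 J1 <4,2,1>
#4 <5,2,1>
R:4↔2 J1 <5,3,1>
#5 <6,3,1>
PS:5↔3 J2 <6,3,2>
#6 <7,3,2>
C:6↔1 J2 <7,3,3>
P:6↔4 J1 <7,4,3>
#7 <8,4,3>
PS:1↔2 J2 <8,4,4>
C:4↔7 J2 <8,4,5>
#8 <9,4,5>
R:1↔8 J1 <9,5,5>
3×8 − 2×5 − 1×5 = 9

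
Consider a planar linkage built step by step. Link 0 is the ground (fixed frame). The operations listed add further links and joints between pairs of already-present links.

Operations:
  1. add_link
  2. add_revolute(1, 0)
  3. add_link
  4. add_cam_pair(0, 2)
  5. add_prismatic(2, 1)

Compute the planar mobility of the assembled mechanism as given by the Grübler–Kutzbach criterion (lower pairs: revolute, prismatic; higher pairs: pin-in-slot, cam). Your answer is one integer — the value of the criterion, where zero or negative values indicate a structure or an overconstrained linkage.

link 0 = ground. State L|J1|J2 = 1|0|0
+link1  2|0|0
R(1,0) f=1→J1  2|1|0
+link2  3|1|0
C(0,2) f=2→J2  3|1|1
P(2,1) f=1→J1  3|2|1
M = 3(3−1)−2·2−1 = 6−4−1 = 1

M = 1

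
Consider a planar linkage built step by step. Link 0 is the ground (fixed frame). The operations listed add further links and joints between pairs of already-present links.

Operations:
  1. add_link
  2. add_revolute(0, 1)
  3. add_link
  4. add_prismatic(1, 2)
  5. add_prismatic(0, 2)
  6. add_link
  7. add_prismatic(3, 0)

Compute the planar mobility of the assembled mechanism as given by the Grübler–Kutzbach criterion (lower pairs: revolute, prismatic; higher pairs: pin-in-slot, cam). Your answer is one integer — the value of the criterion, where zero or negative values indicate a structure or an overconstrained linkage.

M = 1

link 0 = ground. State L|J1|J2 = 1|0|0
+link1  2|0|0
R(0,1) f=1→J1  2|1|0
+link2  3|1|0
P(1,2) f=1→J1  3|2|0
P(0,2) f=1→J1  3|3|0
+link3  4|3|0
P(3,0) f=1→J1  4|4|0
M = 3(4−1)−2·4−0 = 9−8−0 = 1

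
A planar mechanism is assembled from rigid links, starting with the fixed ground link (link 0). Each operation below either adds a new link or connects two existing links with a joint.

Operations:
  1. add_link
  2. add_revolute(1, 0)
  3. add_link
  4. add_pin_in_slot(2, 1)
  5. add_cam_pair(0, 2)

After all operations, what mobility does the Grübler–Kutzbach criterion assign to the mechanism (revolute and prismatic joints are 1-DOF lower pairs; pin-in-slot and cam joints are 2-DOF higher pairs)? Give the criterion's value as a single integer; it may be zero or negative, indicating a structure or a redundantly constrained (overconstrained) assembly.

M = 2

[1;0;0] (link 0 is ground)
L+ [2;0;0]
R(1,0)∈J1 [2;1;0]
L+ [3;1;0]
PS(2,1)∈J2 [3;1;1]
C(0,2)∈J2 [3;1;2]
mobility = 6 − 2 − 2 = 2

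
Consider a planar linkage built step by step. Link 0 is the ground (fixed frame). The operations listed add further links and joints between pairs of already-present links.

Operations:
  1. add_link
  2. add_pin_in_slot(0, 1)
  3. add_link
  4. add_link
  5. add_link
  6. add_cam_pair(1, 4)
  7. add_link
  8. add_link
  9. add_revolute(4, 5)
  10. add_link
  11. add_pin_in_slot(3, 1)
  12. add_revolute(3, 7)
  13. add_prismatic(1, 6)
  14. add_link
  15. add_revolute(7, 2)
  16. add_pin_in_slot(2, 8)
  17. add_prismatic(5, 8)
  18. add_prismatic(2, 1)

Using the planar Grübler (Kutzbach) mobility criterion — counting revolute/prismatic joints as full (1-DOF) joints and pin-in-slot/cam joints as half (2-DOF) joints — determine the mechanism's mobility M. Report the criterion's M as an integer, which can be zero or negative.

M = 8

[1;0;0] (link 0 is ground)
L+ [2;0;0]
PS(0,1)∈J2 [2;0;1]
L+ [3;0;1]
L+ [4;0;1]
L+ [5;0;1]
C(1,4)∈J2 [5;0;2]
L+ [6;0;2]
L+ [7;0;2]
R(4,5)∈J1 [7;1;2]
L+ [8;1;2]
PS(3,1)∈J2 [8;1;3]
R(3,7)∈J1 [8;2;3]
P(1,6)∈J1 [8;3;3]
L+ [9;3;3]
R(7,2)∈J1 [9;4;3]
PS(2,8)∈J2 [9;4;4]
P(5,8)∈J1 [9;5;4]
P(2,1)∈J1 [9;6;4]
mobility = 24 − 12 − 4 = 8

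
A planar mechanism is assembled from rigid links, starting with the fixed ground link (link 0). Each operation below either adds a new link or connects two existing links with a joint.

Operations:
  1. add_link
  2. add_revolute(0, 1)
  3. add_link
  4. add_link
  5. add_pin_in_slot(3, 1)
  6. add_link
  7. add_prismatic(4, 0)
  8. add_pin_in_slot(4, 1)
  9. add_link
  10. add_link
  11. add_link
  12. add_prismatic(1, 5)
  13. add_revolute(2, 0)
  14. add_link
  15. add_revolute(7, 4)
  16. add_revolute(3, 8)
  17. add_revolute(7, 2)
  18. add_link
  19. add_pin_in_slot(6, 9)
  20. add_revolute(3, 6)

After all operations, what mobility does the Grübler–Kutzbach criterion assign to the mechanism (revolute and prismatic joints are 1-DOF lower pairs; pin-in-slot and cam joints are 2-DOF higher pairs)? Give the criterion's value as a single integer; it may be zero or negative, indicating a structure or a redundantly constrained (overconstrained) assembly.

M = 8

L=1 J1=0 J2=0
add link → L=2 J1=0 J2=0
R@0,1 dof=1 J1 → L=2 J1=1 J2=0
add link → L=3 J1=1 J2=0
add link → L=4 J1=1 J2=0
PS@3,1 dof=2 J2 → L=4 J1=1 J2=1
add link → L=5 J1=1 J2=1
P@4,0 dof=1 J1 → L=5 J1=2 J2=1
PS@4,1 dof=2 J2 → L=5 J1=2 J2=2
add link → L=6 J1=2 J2=2
add link → L=7 J1=2 J2=2
add link → L=8 J1=2 J2=2
P@1,5 dof=1 J1 → L=8 J1=3 J2=2
R@2,0 dof=1 J1 → L=8 J1=4 J2=2
add link → L=9 J1=4 J2=2
R@7,4 dof=1 J1 → L=9 J1=5 J2=2
R@3,8 dof=1 J1 → L=9 J1=6 J2=2
R@7,2 dof=1 J1 → L=9 J1=7 J2=2
add link → L=10 J1=7 J2=2
PS@6,9 dof=2 J2 → L=10 J1=7 J2=3
R@3,6 dof=1 J1 → L=10 J1=8 J2=3
M=3(L−1)−2J1−J2=3·9−2·8−3=8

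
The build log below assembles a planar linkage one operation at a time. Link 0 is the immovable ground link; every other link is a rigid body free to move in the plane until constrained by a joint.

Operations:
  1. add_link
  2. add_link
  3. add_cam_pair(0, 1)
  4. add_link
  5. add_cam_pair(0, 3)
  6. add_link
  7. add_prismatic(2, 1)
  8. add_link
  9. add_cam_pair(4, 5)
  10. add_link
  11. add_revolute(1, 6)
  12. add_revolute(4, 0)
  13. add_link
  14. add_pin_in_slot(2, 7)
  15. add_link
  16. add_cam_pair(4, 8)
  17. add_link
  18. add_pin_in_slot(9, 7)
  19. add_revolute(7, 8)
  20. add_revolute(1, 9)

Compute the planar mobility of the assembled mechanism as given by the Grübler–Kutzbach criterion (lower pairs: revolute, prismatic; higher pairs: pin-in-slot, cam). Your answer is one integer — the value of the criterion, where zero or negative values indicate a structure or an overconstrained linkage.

(L,J1,J2)=(1,0,0); link0 fixed
link1: (2,0,0)
link2: (3,0,0)
C 0-1 [J2]: (3,0,1)
link3: (4,0,1)
C 0-3 [J2]: (4,0,2)
link4: (5,0,2)
P 2-1 [J1]: (5,1,2)
link5: (6,1,2)
C 4-5 [J2]: (6,1,3)
link6: (7,1,3)
R 1-6 [J1]: (7,2,3)
R 4-0 [J1]: (7,3,3)
link7: (8,3,3)
PS 2-7 [J2]: (8,3,4)
link8: (9,3,4)
C 4-8 [J2]: (9,3,5)
link9: (10,3,5)
PS 9-7 [J2]: (10,3,6)
R 7-8 [J1]: (10,4,6)
R 1-9 [J1]: (10,5,6)
Grübler: 3·9 − 2·5 − 6 = 11

M = 11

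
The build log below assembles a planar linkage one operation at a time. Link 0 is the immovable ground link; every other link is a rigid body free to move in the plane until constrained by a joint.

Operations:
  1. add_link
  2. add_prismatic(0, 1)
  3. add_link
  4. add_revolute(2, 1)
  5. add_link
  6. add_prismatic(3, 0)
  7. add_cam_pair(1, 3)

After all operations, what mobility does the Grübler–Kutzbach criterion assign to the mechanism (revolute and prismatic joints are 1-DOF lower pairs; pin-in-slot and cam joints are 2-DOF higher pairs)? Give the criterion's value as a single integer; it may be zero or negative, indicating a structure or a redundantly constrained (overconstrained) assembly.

M = 2

(L,J1,J2)=(1,0,0); link0 fixed
link1: (2,0,0)
P 0-1 [J1]: (2,1,0)
link2: (3,1,0)
R 2-1 [J1]: (3,2,0)
link3: (4,2,0)
P 3-0 [J1]: (4,3,0)
C 1-3 [J2]: (4,3,1)
Grübler: 3·3 − 2·3 − 1 = 2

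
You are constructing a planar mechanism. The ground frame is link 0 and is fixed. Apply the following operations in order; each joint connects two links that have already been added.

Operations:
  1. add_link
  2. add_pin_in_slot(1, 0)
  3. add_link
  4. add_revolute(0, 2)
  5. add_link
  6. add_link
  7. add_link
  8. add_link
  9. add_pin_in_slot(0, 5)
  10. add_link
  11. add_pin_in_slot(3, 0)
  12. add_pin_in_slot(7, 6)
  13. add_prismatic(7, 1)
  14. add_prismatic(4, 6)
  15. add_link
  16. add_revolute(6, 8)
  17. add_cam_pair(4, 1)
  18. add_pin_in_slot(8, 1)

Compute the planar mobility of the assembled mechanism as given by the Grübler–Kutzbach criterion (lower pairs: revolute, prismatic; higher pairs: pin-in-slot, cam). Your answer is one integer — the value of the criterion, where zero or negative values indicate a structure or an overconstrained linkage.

L=1 J1=0 J2=0
add link → L=2 J1=0 J2=0
PS@1,0 dof=2 J2 → L=2 J1=0 J2=1
add link → L=3 J1=0 J2=1
R@0,2 dof=1 J1 → L=3 J1=1 J2=1
add link → L=4 J1=1 J2=1
add link → L=5 J1=1 J2=1
add link → L=6 J1=1 J2=1
add link → L=7 J1=1 J2=1
PS@0,5 dof=2 J2 → L=7 J1=1 J2=2
add link → L=8 J1=1 J2=2
PS@3,0 dof=2 J2 → L=8 J1=1 J2=3
PS@7,6 dof=2 J2 → L=8 J1=1 J2=4
P@7,1 dof=1 J1 → L=8 J1=2 J2=4
P@4,6 dof=1 J1 → L=8 J1=3 J2=4
add link → L=9 J1=3 J2=4
R@6,8 dof=1 J1 → L=9 J1=4 J2=4
C@4,1 dof=2 J2 → L=9 J1=4 J2=5
PS@8,1 dof=2 J2 → L=9 J1=4 J2=6
M=3(L−1)−2J1−J2=3·8−2·4−6=10

M = 10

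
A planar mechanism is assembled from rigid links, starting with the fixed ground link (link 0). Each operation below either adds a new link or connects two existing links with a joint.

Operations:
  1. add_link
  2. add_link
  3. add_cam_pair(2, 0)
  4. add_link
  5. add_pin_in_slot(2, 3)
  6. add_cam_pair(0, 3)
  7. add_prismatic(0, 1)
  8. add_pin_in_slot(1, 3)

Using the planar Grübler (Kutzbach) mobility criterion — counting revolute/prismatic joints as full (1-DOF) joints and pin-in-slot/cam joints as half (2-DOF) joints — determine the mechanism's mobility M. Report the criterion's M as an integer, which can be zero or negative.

M = 3

link 0 = ground. State L|J1|J2 = 1|0|0
+link1  2|0|0
+link2  3|0|0
C(2,0) f=2→J2  3|0|1
+link3  4|0|1
PS(2,3) f=2→J2  4|0|2
C(0,3) f=2→J2  4|0|3
P(0,1) f=1→J1  4|1|3
PS(1,3) f=2→J2  4|1|4
M = 3(4−1)−2·1−4 = 9−2−4 = 3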